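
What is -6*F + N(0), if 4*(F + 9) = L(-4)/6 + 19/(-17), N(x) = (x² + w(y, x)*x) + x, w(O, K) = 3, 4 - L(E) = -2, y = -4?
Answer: 921/17 ≈ 54.176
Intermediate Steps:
L(E) = 6 (L(E) = 4 - 1*(-2) = 4 + 2 = 6)
N(x) = x² + 4*x (N(x) = (x² + 3*x) + x = x² + 4*x)
F = -307/34 (F = -9 + (6/6 + 19/(-17))/4 = -9 + (6*(⅙) + 19*(-1/17))/4 = -9 + (1 - 19/17)/4 = -9 + (¼)*(-2/17) = -9 - 1/34 = -307/34 ≈ -9.0294)
-6*F + N(0) = -6*(-307/34) + 0*(4 + 0) = 921/17 + 0*4 = 921/17 + 0 = 921/17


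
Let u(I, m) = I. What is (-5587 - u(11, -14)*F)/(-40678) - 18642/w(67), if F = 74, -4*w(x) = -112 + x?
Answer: -1010996353/610170 ≈ -1656.9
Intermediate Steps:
w(x) = 28 - x/4 (w(x) = -(-112 + x)/4 = 28 - x/4)
(-5587 - u(11, -14)*F)/(-40678) - 18642/w(67) = (-5587 - 11*74)/(-40678) - 18642/(28 - 1/4*67) = (-5587 - 1*814)*(-1/40678) - 18642/(28 - 67/4) = (-5587 - 814)*(-1/40678) - 18642/45/4 = -6401*(-1/40678) - 18642*4/45 = 6401/40678 - 24856/15 = -1010996353/610170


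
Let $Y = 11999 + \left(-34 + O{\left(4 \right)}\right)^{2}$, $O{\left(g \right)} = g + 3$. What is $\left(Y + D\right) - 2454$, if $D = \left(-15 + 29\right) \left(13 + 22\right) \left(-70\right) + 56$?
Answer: $-23970$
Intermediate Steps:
$O{\left(g \right)} = 3 + g$
$D = -34244$ ($D = 14 \cdot 35 \left(-70\right) + 56 = 490 \left(-70\right) + 56 = -34300 + 56 = -34244$)
$Y = 12728$ ($Y = 11999 + \left(-34 + \left(3 + 4\right)\right)^{2} = 11999 + \left(-34 + 7\right)^{2} = 11999 + \left(-27\right)^{2} = 11999 + 729 = 12728$)
$\left(Y + D\right) - 2454 = \left(12728 - 34244\right) - 2454 = -21516 - 2454 = -23970$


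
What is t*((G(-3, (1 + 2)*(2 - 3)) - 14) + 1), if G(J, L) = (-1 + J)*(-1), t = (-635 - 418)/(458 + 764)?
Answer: 729/94 ≈ 7.7553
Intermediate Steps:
t = -81/94 (t = -1053/1222 = -1053*1/1222 = -81/94 ≈ -0.86170)
G(J, L) = 1 - J
t*((G(-3, (1 + 2)*(2 - 3)) - 14) + 1) = -81*(((1 - 1*(-3)) - 14) + 1)/94 = -81*(((1 + 3) - 14) + 1)/94 = -81*((4 - 14) + 1)/94 = -81*(-10 + 1)/94 = -81/94*(-9) = 729/94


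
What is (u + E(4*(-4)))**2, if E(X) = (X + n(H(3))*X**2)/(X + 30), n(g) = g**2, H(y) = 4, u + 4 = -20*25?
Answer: 2214144/49 ≈ 45187.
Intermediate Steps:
u = -504 (u = -4 - 20*25 = -4 - 500 = -504)
E(X) = (X + 16*X**2)/(30 + X) (E(X) = (X + 4**2*X**2)/(X + 30) = (X + 16*X**2)/(30 + X))
(u + E(4*(-4)))**2 = (-504 + (4*(-4))*(1 + 16*(4*(-4)))/(30 + 4*(-4)))**2 = (-504 - 16*(1 + 16*(-16))/(30 - 16))**2 = (-504 - 16*(1 - 256)/14)**2 = (-504 - 16*1/14*(-255))**2 = (-504 + 2040/7)**2 = (-1488/7)**2 = 2214144/49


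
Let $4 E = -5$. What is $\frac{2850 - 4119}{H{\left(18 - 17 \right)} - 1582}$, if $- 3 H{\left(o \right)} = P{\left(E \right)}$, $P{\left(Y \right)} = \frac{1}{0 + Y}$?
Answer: $\frac{19035}{23726} \approx 0.80228$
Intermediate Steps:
$E = - \frac{5}{4}$ ($E = \frac{1}{4} \left(-5\right) = - \frac{5}{4} \approx -1.25$)
$P{\left(Y \right)} = \frac{1}{Y}$
$H{\left(o \right)} = \frac{4}{15}$ ($H{\left(o \right)} = - \frac{1}{3 \left(- \frac{5}{4}\right)} = \left(- \frac{1}{3}\right) \left(- \frac{4}{5}\right) = \frac{4}{15}$)
$\frac{2850 - 4119}{H{\left(18 - 17 \right)} - 1582} = \frac{2850 - 4119}{\frac{4}{15} - 1582} = - \frac{1269}{- \frac{23726}{15}} = \left(-1269\right) \left(- \frac{15}{23726}\right) = \frac{19035}{23726}$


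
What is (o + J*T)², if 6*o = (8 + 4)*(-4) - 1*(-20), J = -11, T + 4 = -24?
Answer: 828100/9 ≈ 92011.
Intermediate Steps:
T = -28 (T = -4 - 24 = -28)
o = -14/3 (o = ((8 + 4)*(-4) - 1*(-20))/6 = (12*(-4) + 20)/6 = (-48 + 20)/6 = (⅙)*(-28) = -14/3 ≈ -4.6667)
(o + J*T)² = (-14/3 - 11*(-28))² = (-14/3 + 308)² = (910/3)² = 828100/9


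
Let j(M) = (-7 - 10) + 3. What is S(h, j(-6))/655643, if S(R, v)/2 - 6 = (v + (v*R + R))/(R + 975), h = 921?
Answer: -611/621549564 ≈ -9.8303e-7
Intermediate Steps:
j(M) = -14 (j(M) = -17 + 3 = -14)
S(R, v) = 12 + 2*(R + v + R*v)/(975 + R) (S(R, v) = 12 + 2*((v + (v*R + R))/(R + 975)) = 12 + 2*((v + (R*v + R))/(975 + R)) = 12 + 2*((v + (R + R*v))/(975 + R)) = 12 + 2*((R + v + R*v)/(975 + R)) = 12 + 2*(R + v + R*v)/(975 + R))
S(h, j(-6))/655643 = (2*(5850 - 14 + 7*921 + 921*(-14))/(975 + 921))/655643 = (2*(5850 - 14 + 6447 - 12894)/1896)*(1/655643) = (2*(1/1896)*(-611))*(1/655643) = -611/948*1/655643 = -611/621549564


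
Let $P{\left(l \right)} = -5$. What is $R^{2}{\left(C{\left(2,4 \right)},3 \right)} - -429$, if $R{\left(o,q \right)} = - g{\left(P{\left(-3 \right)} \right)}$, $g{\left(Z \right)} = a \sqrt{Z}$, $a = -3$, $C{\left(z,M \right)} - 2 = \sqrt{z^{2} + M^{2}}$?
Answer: $384$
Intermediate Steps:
$C{\left(z,M \right)} = 2 + \sqrt{M^{2} + z^{2}}$ ($C{\left(z,M \right)} = 2 + \sqrt{z^{2} + M^{2}} = 2 + \sqrt{M^{2} + z^{2}}$)
$g{\left(Z \right)} = - 3 \sqrt{Z}$
$R{\left(o,q \right)} = 3 i \sqrt{5}$ ($R{\left(o,q \right)} = - \left(-3\right) \sqrt{-5} = - \left(-3\right) i \sqrt{5} = 3 i \sqrt{5}$)
$R^{2}{\left(C{\left(2,4 \right)},3 \right)} - -429 = \left(3 i \sqrt{5}\right)^{2} - -429 = -45 + 429 = 384$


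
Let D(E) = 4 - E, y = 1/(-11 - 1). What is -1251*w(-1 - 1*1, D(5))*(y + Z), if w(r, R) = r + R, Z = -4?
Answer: -61299/4 ≈ -15325.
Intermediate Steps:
y = -1/12 (y = 1/(-12) = -1/12 ≈ -0.083333)
w(r, R) = R + r
-1251*w(-1 - 1*1, D(5))*(y + Z) = -1251*((4 - 1*5) + (-1 - 1*1))*(-1/12 - 4) = -1251*((4 - 5) + (-1 - 1))*(-49)/12 = -1251*(-1 - 2)*(-49)/12 = -(-3753)*(-49)/12 = -1251*49/4 = -61299/4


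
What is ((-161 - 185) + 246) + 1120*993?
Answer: 1112060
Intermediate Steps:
((-161 - 185) + 246) + 1120*993 = (-346 + 246) + 1112160 = -100 + 1112160 = 1112060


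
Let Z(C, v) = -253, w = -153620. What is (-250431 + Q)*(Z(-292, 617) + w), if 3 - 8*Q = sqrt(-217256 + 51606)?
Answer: 308276092485/8 + 769365*I*sqrt(6626)/8 ≈ 3.8535e+10 + 7.8283e+6*I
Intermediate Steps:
Q = 3/8 - 5*I*sqrt(6626)/8 (Q = 3/8 - sqrt(-217256 + 51606)/8 = 3/8 - 5*I*sqrt(6626)/8 ≈ 0.375 - 50.875*I)
(-250431 + Q)*(Z(-292, 617) + w) = (-250431 + (3/8 - 5*I*sqrt(6626)/8))*(-253 - 153620) = (-2003445/8 - 5*I*sqrt(6626)/8)*(-153873) = 308276092485/8 + 769365*I*sqrt(6626)/8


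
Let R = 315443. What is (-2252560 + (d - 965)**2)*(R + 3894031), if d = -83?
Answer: -4858810621344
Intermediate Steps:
(-2252560 + (d - 965)**2)*(R + 3894031) = (-2252560 + (-83 - 965)**2)*(315443 + 3894031) = (-2252560 + (-1048)**2)*4209474 = (-2252560 + 1098304)*4209474 = -1154256*4209474 = -4858810621344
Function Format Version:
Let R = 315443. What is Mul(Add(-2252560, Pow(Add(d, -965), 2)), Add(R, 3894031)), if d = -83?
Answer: -4858810621344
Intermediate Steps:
Mul(Add(-2252560, Pow(Add(d, -965), 2)), Add(R, 3894031)) = Mul(Add(-2252560, Pow(Add(-83, -965), 2)), Add(315443, 3894031)) = Mul(Add(-2252560, Pow(-1048, 2)), 4209474) = Mul(Add(-2252560, 1098304), 4209474) = Mul(-1154256, 4209474) = -4858810621344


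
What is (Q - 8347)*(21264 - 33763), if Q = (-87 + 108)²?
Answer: 98817094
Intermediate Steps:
Q = 441 (Q = 21² = 441)
(Q - 8347)*(21264 - 33763) = (441 - 8347)*(21264 - 33763) = -7906*(-12499) = 98817094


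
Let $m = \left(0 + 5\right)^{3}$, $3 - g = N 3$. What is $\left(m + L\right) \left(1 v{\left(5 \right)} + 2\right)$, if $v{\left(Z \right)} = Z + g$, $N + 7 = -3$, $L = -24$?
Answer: $4040$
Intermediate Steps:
$N = -10$ ($N = -7 - 3 = -10$)
$g = 33$ ($g = 3 - \left(-10\right) 3 = 3 - -30 = 3 + 30 = 33$)
$v{\left(Z \right)} = 33 + Z$ ($v{\left(Z \right)} = Z + 33 = 33 + Z$)
$m = 125$ ($m = 5^{3} = 125$)
$\left(m + L\right) \left(1 v{\left(5 \right)} + 2\right) = \left(125 - 24\right) \left(1 \left(33 + 5\right) + 2\right) = 101 \left(1 \cdot 38 + 2\right) = 101 \left(38 + 2\right) = 101 \cdot 40 = 4040$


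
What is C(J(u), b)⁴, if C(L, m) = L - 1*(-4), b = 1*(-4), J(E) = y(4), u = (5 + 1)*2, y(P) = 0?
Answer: 256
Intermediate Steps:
u = 12 (u = 6*2 = 12)
J(E) = 0
b = -4
C(L, m) = 4 + L (C(L, m) = L + 4 = 4 + L)
C(J(u), b)⁴ = (4 + 0)⁴ = 4⁴ = 256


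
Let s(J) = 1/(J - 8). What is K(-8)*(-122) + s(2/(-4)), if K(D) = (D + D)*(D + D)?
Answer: -530946/17 ≈ -31232.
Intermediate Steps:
s(J) = 1/(-8 + J)
K(D) = 4*D**2 (K(D) = (2*D)*(2*D) = 4*D**2)
K(-8)*(-122) + s(2/(-4)) = (4*(-8)**2)*(-122) + 1/(-8 + 2/(-4)) = (4*64)*(-122) + 1/(-8 + 2*(-1/4)) = 256*(-122) + 1/(-8 - 1/2) = -31232 + 1/(-17/2) = -31232 - 2/17 = -530946/17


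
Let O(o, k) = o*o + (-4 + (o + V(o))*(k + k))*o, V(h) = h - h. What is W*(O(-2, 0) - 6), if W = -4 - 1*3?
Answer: -42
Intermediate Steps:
V(h) = 0
W = -7 (W = -4 - 3 = -7)
O(o, k) = o² + o*(-4 + 2*k*o) (O(o, k) = o*o + (-4 + (o + 0)*(k + k))*o = o² + (-4 + o*(2*k))*o = o² + (-4 + 2*k*o)*o = o² + o*(-4 + 2*k*o))
W*(O(-2, 0) - 6) = -7*(-2*(-4 - 2 + 2*0*(-2)) - 6) = -7*(-2*(-4 - 2 + 0) - 6) = -7*(-2*(-6) - 6) = -7*(12 - 6) = -7*6 = -42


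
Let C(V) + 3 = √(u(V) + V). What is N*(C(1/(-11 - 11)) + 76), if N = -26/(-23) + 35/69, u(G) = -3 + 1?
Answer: 8249/69 + 113*I*√110/506 ≈ 119.55 + 2.3422*I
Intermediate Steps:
u(G) = -2
N = 113/69 (N = -26*(-1/23) + 35*(1/69) = 26/23 + 35/69 = 113/69 ≈ 1.6377)
C(V) = -3 + √(-2 + V)
N*(C(1/(-11 - 11)) + 76) = 113*((-3 + √(-2 + 1/(-11 - 11))) + 76)/69 = 113*((-3 + √(-2 + 1/(-22))) + 76)/69 = 113*((-3 + √(-2 - 1/22)) + 76)/69 = 113*((-3 + √(-45/22)) + 76)/69 = 113*((-3 + 3*I*√110/22) + 76)/69 = 113*(73 + 3*I*√110/22)/69 = 8249/69 + 113*I*√110/506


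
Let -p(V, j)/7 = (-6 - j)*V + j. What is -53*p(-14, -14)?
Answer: -46746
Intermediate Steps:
p(V, j) = -7*j - 7*V*(-6 - j) (p(V, j) = -7*((-6 - j)*V + j) = -7*(V*(-6 - j) + j) = -7*(j + V*(-6 - j)) = -7*j - 7*V*(-6 - j))
-53*p(-14, -14) = -53*(-7*(-14) + 42*(-14) + 7*(-14)*(-14)) = -53*(98 - 588 + 1372) = -53*882 = -46746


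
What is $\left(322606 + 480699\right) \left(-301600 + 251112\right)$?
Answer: $-40557262840$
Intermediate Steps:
$\left(322606 + 480699\right) \left(-301600 + 251112\right) = 803305 \left(-50488\right) = -40557262840$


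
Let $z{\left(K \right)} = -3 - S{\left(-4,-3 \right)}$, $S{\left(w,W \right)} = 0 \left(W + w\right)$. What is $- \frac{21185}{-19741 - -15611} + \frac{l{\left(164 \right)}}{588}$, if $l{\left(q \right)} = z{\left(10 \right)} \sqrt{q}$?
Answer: $\frac{4237}{826} - \frac{\sqrt{41}}{98} \approx 5.0642$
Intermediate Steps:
$S{\left(w,W \right)} = 0$
$z{\left(K \right)} = -3$ ($z{\left(K \right)} = -3 - 0 = -3 + 0 = -3$)
$l{\left(q \right)} = - 3 \sqrt{q}$
$- \frac{21185}{-19741 - -15611} + \frac{l{\left(164 \right)}}{588} = - \frac{21185}{-19741 - -15611} + \frac{\left(-3\right) \sqrt{164}}{588} = - \frac{21185}{-19741 + 15611} + - 3 \cdot 2 \sqrt{41} \cdot \frac{1}{588} = - \frac{21185}{-4130} + - 6 \sqrt{41} \cdot \frac{1}{588} = \left(-21185\right) \left(- \frac{1}{4130}\right) - \frac{\sqrt{41}}{98} = \frac{4237}{826} - \frac{\sqrt{41}}{98}$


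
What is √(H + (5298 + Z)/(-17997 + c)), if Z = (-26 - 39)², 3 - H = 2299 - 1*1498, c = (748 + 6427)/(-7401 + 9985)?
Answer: I*√1726402456020775078/46497073 ≈ 28.258*I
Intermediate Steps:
c = 7175/2584 ≈ 2.7767
H = -798 (H = 3 - (2299 - 1*1498) = 3 - (2299 - 1498) = 3 - 1*801 = 3 - 801 = -798)
Z = 4225 (Z = (-65)² = 4225)
√(H + (5298 + Z)/(-17997 + c)) = √(-798 + (5298 + 4225)/(-17997 + 7175/2584)) = √(-798 + 9523/(-46497073/2584)) = √(-798 + 9523*(-2584/46497073)) = √(-798 - 24607432/46497073) = √(-37129271686/46497073) = I*√1726402456020775078/46497073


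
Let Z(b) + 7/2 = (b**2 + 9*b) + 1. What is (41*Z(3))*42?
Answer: 57687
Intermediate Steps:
Z(b) = -5/2 + b**2 + 9*b (Z(b) = -7/2 + ((b**2 + 9*b) + 1) = -7/2 + (1 + b**2 + 9*b) = -5/2 + b**2 + 9*b)
(41*Z(3))*42 = (41*(-5/2 + 3**2 + 9*3))*42 = (41*(-5/2 + 9 + 27))*42 = (41*(67/2))*42 = (2747/2)*42 = 57687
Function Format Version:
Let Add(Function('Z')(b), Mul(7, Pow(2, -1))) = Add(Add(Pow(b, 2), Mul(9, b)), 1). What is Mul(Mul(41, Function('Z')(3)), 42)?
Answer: 57687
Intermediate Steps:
Function('Z')(b) = Add(Rational(-5, 2), Pow(b, 2), Mul(9, b)) (Function('Z')(b) = Add(Rational(-7, 2), Add(Add(Pow(b, 2), Mul(9, b)), 1)) = Add(Rational(-7, 2), Add(1, Pow(b, 2), Mul(9, b))) = Add(Rational(-5, 2), Pow(b, 2), Mul(9, b)))
Mul(Mul(41, Function('Z')(3)), 42) = Mul(Mul(41, Add(Rational(-5, 2), Pow(3, 2), Mul(9, 3))), 42) = Mul(Mul(41, Add(Rational(-5, 2), 9, 27)), 42) = Mul(Mul(41, Rational(67, 2)), 42) = Mul(Rational(2747, 2), 42) = 57687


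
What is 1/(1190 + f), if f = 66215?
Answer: 1/67405 ≈ 1.4836e-5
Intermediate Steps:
1/(1190 + f) = 1/(1190 + 66215) = 1/67405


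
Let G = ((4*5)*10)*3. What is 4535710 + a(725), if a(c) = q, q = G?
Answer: 4536310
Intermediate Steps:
G = 600 (G = (20*10)*3 = 200*3 = 600)
q = 600
a(c) = 600
4535710 + a(725) = 4535710 + 600 = 4536310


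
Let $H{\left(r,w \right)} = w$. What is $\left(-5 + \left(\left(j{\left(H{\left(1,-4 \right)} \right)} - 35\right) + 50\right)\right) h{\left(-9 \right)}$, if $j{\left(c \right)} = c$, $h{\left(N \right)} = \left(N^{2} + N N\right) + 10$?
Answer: $1032$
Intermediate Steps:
$h{\left(N \right)} = 10 + 2 N^{2}$ ($h{\left(N \right)} = \left(N^{2} + N^{2}\right) + 10 = 2 N^{2} + 10 = 10 + 2 N^{2}$)
$\left(-5 + \left(\left(j{\left(H{\left(1,-4 \right)} \right)} - 35\right) + 50\right)\right) h{\left(-9 \right)} = \left(-5 + \left(\left(-4 - 35\right) + 50\right)\right) \left(10 + 2 \left(-9\right)^{2}\right) = \left(-5 + \left(-39 + 50\right)\right) \left(10 + 2 \cdot 81\right) = \left(-5 + 11\right) \left(10 + 162\right) = 6 \cdot 172 = 1032$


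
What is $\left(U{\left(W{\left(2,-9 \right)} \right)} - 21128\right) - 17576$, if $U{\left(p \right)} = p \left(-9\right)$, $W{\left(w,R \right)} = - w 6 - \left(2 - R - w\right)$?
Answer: $-38515$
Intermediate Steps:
$W{\left(w,R \right)} = -2 + R - 5 w$ ($W{\left(w,R \right)} = - 6 w - \left(2 - R - w\right) = - 6 w + \left(-2 + R + w\right) = -2 + R - 5 w$)
$U{\left(p \right)} = - 9 p$
$\left(U{\left(W{\left(2,-9 \right)} \right)} - 21128\right) - 17576 = \left(- 9 \left(-2 - 9 - 10\right) - 21128\right) - 17576 = \left(\left(-9\right) \left(-21\right) - 21128\right) - 17576 = \left(189 - 21128\right) - 17576 = -20939 - 17576 = -38515$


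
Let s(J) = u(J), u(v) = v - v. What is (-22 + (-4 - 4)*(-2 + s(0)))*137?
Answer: -822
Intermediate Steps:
u(v) = 0
s(J) = 0
(-22 + (-4 - 4)*(-2 + s(0)))*137 = (-22 + (-4 - 4)*(-2 + 0))*137 = (-22 - 8*(-2))*137 = (-22 + 16)*137 = -6*137 = -822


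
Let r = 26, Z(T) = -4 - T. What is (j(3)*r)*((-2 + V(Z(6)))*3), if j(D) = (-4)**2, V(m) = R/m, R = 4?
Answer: -14976/5 ≈ -2995.2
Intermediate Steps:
V(m) = 4/m
j(D) = 16
(j(3)*r)*((-2 + V(Z(6)))*3) = (16*26)*((-2 + 4/(-4 - 1*6))*3) = 416*((-2 + 4/(-4 - 6))*3) = 416*((-2 + 4/(-10))*3) = 416*((-2 + 4*(-1/10))*3) = 416*((-2 - 2/5)*3) = 416*(-12/5*3) = 416*(-36/5) = -14976/5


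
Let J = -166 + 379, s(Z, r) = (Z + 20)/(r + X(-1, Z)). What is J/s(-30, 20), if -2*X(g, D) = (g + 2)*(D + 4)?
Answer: -7029/10 ≈ -702.90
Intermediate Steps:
X(g, D) = -(2 + g)*(4 + D)/2 (X(g, D) = -(g + 2)*(D + 4)/2 = -(2 + g)*(4 + D)/2)
s(Z, r) = (20 + Z)/(-2 + r - Z/2) (s(Z, r) = (Z + 20)/(r + (-4 - Z - 2*(-1) - ½*Z*(-1))) = (20 + Z)/(r + (-4 - Z + 2 + Z/2)) = (20 + Z)/(r + (-2 - Z/2)) = (20 + Z)/(-2 + r - Z/2))
J = 213
J/s(-30, 20) = 213/(2*(20 - 30)/(-4 - 1*(-30) + 2*20)) = 213/(2*(-10)/(-4 + 30 + 40)) = 213/(2*(-10)/66) = 213/(2*(1/66)*(-10)) = 213/(-10/33) = -33/10*213 = -7029/10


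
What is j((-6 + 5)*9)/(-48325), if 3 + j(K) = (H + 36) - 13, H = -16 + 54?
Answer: -58/48325 ≈ -0.0012002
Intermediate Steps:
H = 38
j(K) = 58 (j(K) = -3 + ((38 + 36) - 13) = -3 + (74 - 13) = -3 + 61 = 58)
j((-6 + 5)*9)/(-48325) = 58/(-48325) = 58*(-1/48325) = -58/48325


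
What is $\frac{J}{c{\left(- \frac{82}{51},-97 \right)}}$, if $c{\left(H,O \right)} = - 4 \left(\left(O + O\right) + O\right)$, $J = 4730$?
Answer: $\frac{2365}{582} \approx 4.0636$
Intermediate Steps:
$c{\left(H,O \right)} = - 12 O$ ($c{\left(H,O \right)} = - 4 \left(2 O + O\right) = - 4 \cdot 3 O = - 12 O$)
$\frac{J}{c{\left(- \frac{82}{51},-97 \right)}} = \frac{4730}{\left(-12\right) \left(-97\right)} = \frac{4730}{1164} = 4730 \cdot \frac{1}{1164} = \frac{2365}{582}$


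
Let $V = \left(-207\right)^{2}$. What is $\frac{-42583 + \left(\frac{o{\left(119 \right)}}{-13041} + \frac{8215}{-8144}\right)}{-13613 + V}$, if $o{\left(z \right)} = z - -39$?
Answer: $- \frac{4522674428599}{3105035809344} \approx -1.4566$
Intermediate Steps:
$o{\left(z \right)} = 39 + z$ ($o{\left(z \right)} = z + 39 = 39 + z$)
$V = 42849$
$\frac{-42583 + \left(\frac{o{\left(119 \right)}}{-13041} + \frac{8215}{-8144}\right)}{-13613 + V} = \frac{-42583 + \left(\frac{39 + 119}{-13041} + \frac{8215}{-8144}\right)}{-13613 + 42849} = \frac{-42583 + \left(158 \left(- \frac{1}{13041}\right) + 8215 \left(- \frac{1}{8144}\right)\right)}{29236} = \left(-42583 - \frac{108418567}{106205904}\right) \frac{1}{29236} = \left(- \frac{4522674428599}{106205904}\right) \frac{1}{29236} = - \frac{4522674428599}{3105035809344}$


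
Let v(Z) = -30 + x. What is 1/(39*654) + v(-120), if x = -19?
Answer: -1249793/25506 ≈ -49.000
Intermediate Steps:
v(Z) = -49 (v(Z) = -30 - 19 = -49)
1/(39*654) + v(-120) = 1/(39*654) - 49 = 1/25506 - 49 = -1249793/25506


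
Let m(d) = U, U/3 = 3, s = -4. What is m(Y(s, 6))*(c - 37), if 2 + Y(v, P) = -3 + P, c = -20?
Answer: -513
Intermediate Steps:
Y(v, P) = -5 + P (Y(v, P) = -2 + (-3 + P) = -5 + P)
U = 9 (U = 3*3 = 9)
m(d) = 9
m(Y(s, 6))*(c - 37) = 9*(-20 - 37) = 9*(-57) = -513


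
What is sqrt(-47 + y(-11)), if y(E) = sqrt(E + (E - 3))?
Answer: sqrt(-47 + 5*I) ≈ 0.36415 + 6.8653*I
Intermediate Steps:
y(E) = sqrt(-3 + 2*E) (y(E) = sqrt(E + (-3 + E)) = sqrt(-3 + 2*E))
sqrt(-47 + y(-11)) = sqrt(-47 + sqrt(-3 + 2*(-11))) = sqrt(-47 + sqrt(-3 - 22)) = sqrt(-47 + sqrt(-25)) = sqrt(-47 + 5*I)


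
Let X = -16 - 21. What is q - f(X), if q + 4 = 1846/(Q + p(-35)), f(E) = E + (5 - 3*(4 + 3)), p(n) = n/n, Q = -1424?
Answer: 67881/1423 ≈ 47.703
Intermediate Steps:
X = -37
p(n) = 1
f(E) = -16 + E (f(E) = E + (5 - 3*7) = E + (5 - 21) = E - 16 = -16 + E)
q = -7538/1423 (q = -4 + 1846/(-1424 + 1) = -4 + 1846/(-1423) = -4 + 1846*(-1/1423) = -4 - 1846/1423 = -7538/1423 ≈ -5.2973)
q - f(X) = -7538/1423 - (-16 - 37) = -7538/1423 - 1*(-53) = -7538/1423 + 53 = 67881/1423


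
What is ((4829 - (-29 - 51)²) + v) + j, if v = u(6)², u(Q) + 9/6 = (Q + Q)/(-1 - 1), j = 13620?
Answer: 48421/4 ≈ 12105.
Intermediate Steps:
u(Q) = -3/2 - Q (u(Q) = -3/2 + (Q + Q)/(-1 - 1) = -3/2 + (2*Q)/(-2) = -3/2 + (2*Q)*(-½) = -3/2 - Q)
v = 225/4 (v = (-3/2 - 1*6)² = (-3/2 - 6)² = (-15/2)² = 225/4 ≈ 56.250)
((4829 - (-29 - 51)²) + v) + j = ((4829 - (-29 - 51)²) + 225/4) + 13620 = ((4829 - 1*(-80)²) + 225/4) + 13620 = ((4829 - 1*6400) + 225/4) + 13620 = ((4829 - 6400) + 225/4) + 13620 = (-1571 + 225/4) + 13620 = -6059/4 + 13620 = 48421/4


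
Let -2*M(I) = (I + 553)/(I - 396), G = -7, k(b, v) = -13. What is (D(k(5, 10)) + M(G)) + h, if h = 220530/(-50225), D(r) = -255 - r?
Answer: -76513931/311395 ≈ -245.71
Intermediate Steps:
M(I) = -(553 + I)/(2*(-396 + I)) (M(I) = -(I + 553)/(2*(I - 396)) = -(553 + I)/(2*(-396 + I)))
h = -44106/10045 (h = 220530*(-1/50225) = -44106/10045 ≈ -4.3908)
(D(k(5, 10)) + M(G)) + h = ((-255 - 1*(-13)) + (-553 - 1*(-7))/(2*(-396 - 7))) - 44106/10045 = ((-255 + 13) + (½)*(-553 + 7)/(-403)) - 44106/10045 = (-242 + (½)*(-1/403)*(-546)) - 44106/10045 = (-242 + 21/31) - 44106/10045 = -7481/31 - 44106/10045 = -76513931/311395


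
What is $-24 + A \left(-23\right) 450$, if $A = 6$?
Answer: $-62124$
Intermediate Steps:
$-24 + A \left(-23\right) 450 = -24 + 6 \left(-23\right) 450 = -24 - 62100 = -62124$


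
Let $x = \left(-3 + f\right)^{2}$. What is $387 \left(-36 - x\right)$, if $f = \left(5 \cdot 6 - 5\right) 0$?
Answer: $-17415$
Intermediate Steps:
$f = 0$ ($f = \left(30 - 5\right) 0 = 25 \cdot 0 = 0$)
$x = 9$ ($x = \left(-3 + 0\right)^{2} = \left(-3\right)^{2} = 9$)
$387 \left(-36 - x\right) = 387 \left(-36 - 9\right) = 387 \left(-45\right) = -17415$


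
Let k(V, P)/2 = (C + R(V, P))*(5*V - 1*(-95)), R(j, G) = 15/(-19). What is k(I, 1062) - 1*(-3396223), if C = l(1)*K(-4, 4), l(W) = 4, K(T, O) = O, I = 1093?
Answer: 67741917/19 ≈ 3.5654e+6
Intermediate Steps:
R(j, G) = -15/19 (R(j, G) = 15*(-1/19) = -15/19)
C = 16 (C = 4*4 = 16)
k(V, P) = 2890 + 2890*V/19 (k(V, P) = 2*((16 - 15/19)*(5*V - 1*(-95))) = 2*(289*(5*V + 95)/19) = 2*(289*(95 + 5*V)/19) = 2*(1445 + 1445*V/19) = 2890 + 2890*V/19)
k(I, 1062) - 1*(-3396223) = (2890 + (2890/19)*1093) - 1*(-3396223) = (2890 + 3158770/19) + 3396223 = 3213680/19 + 3396223 = 67741917/19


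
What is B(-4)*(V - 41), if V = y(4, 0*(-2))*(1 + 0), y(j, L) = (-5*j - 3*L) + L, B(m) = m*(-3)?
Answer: -732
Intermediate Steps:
B(m) = -3*m
y(j, L) = -5*j - 2*L
V = -20 (V = (-5*4 - 0*(-2))*(1 + 0) = (-20 - 2*0)*1 = (-20 + 0)*1 = -20*1 = -20)
B(-4)*(V - 41) = (-3*(-4))*(-20 - 41) = 12*(-61) = -732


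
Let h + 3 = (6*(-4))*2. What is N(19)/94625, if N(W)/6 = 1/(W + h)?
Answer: -3/1514000 ≈ -1.9815e-6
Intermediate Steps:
h = -51 (h = -3 + (6*(-4))*2 = -3 - 24*2 = -3 - 48 = -51)
N(W) = 6/(-51 + W) (N(W) = 6/(W - 51) = 6/(-51 + W))
N(19)/94625 = (6/(-51 + 19))/94625 = (6/(-32))*(1/94625) = (6*(-1/32))*(1/94625) = -3/16*1/94625 = -3/1514000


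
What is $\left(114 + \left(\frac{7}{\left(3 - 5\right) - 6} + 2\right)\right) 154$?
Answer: $\frac{70917}{4} \approx 17729.0$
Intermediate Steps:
$\left(114 + \left(\frac{7}{\left(3 - 5\right) - 6} + 2\right)\right) 154 = \left(114 + \left(\frac{7}{-2 - 6} + 2\right)\right) 154 = \left(114 + \left(\frac{7}{-8} + 2\right)\right) 154 = \left(114 + \left(7 \left(- \frac{1}{8}\right) + 2\right)\right) 154 = \left(114 + \left(- \frac{7}{8} + 2\right)\right) 154 = \left(114 + \frac{9}{8}\right) 154 = \frac{921}{8} \cdot 154 = \frac{70917}{4}$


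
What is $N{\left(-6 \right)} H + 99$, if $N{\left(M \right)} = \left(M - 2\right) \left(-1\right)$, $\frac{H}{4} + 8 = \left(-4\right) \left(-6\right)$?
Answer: $611$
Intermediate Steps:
$H = 64$ ($H = -32 + 4 \left(\left(-4\right) \left(-6\right)\right) = -32 + 4 \cdot 24 = -32 + 96 = 64$)
$N{\left(M \right)} = 2 - M$ ($N{\left(M \right)} = \left(-2 + M\right) \left(-1\right) = 2 - M$)
$N{\left(-6 \right)} H + 99 = \left(2 - -6\right) 64 + 99 = \left(2 + 6\right) 64 + 99 = 8 \cdot 64 + 99 = 512 + 99 = 611$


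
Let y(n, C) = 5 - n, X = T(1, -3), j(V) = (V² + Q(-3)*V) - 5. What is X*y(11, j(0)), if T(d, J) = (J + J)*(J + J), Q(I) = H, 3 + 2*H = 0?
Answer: -216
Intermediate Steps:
H = -3/2 (H = -3/2 + (½)*0 = -3/2 + 0 = -3/2 ≈ -1.5000)
Q(I) = -3/2
j(V) = -5 + V² - 3*V/2 (j(V) = (V² - 3*V/2) - 5 = -5 + V² - 3*V/2)
T(d, J) = 4*J² (T(d, J) = (2*J)*(2*J) = 4*J²)
X = 36 (X = 4*(-3)² = 4*9 = 36)
X*y(11, j(0)) = 36*(5 - 1*11) = 36*(5 - 11) = 36*(-6) = -216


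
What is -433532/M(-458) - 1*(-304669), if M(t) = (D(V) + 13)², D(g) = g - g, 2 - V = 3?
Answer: 51055529/169 ≈ 3.0210e+5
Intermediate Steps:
V = -1 (V = 2 - 1*3 = 2 - 3 = -1)
D(g) = 0
M(t) = 169 (M(t) = (0 + 13)² = 13² = 169)
-433532/M(-458) - 1*(-304669) = -433532/169 - 1*(-304669) = -433532*1/169 + 304669 = -433532/169 + 304669 = 51055529/169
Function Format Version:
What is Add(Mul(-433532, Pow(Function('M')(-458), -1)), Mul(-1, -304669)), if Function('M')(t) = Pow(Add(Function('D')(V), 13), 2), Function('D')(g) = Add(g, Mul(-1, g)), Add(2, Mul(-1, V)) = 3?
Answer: Rational(51055529, 169) ≈ 3.0210e+5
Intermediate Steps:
V = -1 (V = Add(2, Mul(-1, 3)) = Add(2, -3) = -1)
Function('D')(g) = 0
Function('M')(t) = 169 (Function('M')(t) = Pow(Add(0, 13), 2) = Pow(13, 2) = 169)
Add(Mul(-433532, Pow(Function('M')(-458), -1)), Mul(-1, -304669)) = Add(Mul(-433532, Pow(169, -1)), Mul(-1, -304669)) = Add(Mul(-433532, Rational(1, 169)), 304669) = Add(Rational(-433532, 169), 304669) = Rational(51055529, 169)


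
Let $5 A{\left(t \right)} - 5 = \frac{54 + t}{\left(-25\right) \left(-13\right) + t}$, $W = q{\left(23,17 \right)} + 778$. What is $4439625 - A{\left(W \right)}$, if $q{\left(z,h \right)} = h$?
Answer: $\frac{24861893551}{5600} \approx 4.4396 \cdot 10^{6}$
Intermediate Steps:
$W = 795$ ($W = 17 + 778 = 795$)
$A{\left(t \right)} = 1 + \frac{54 + t}{5 \left(325 + t\right)}$ ($A{\left(t \right)} = 1 + \frac{\left(54 + t\right) \frac{1}{\left(-25\right) \left(-13\right) + t}}{5} = 1 + \frac{\left(54 + t\right) \frac{1}{325 + t}}{5} = 1 + \frac{\frac{1}{325 + t} \left(54 + t\right)}{5} = 1 + \frac{54 + t}{5 \left(325 + t\right)}$)
$4439625 - A{\left(W \right)} = 4439625 - \frac{1679 + 6 \cdot 795}{5 \left(325 + 795\right)} = 4439625 - \frac{1679 + 4770}{5 \cdot 1120} = 4439625 - \frac{1}{5} \cdot \frac{1}{1120} \cdot 6449 = 4439625 - \frac{6449}{5600} = \frac{24861893551}{5600}$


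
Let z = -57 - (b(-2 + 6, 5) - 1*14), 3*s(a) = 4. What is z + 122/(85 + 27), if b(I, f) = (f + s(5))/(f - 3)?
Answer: -7573/168 ≈ -45.077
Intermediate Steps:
s(a) = 4/3 (s(a) = (1/3)*4 = 4/3)
b(I, f) = (4/3 + f)/(-3 + f) (b(I, f) = (f + 4/3)/(f - 3) = (4/3 + f)/(-3 + f))
z = -277/6 (z = -57 - ((4/3 + 5)/(-3 + 5) - 1*14) = -57 - ((19/3)/2 - 14) = -57 - ((1/2)*(19/3) - 14) = -57 - (19/6 - 14) = -57 - 1*(-65/6) = -57 + 65/6 = -277/6 ≈ -46.167)
z + 122/(85 + 27) = -277/6 + 122/(85 + 27) = -277/6 + 122/112 = -277/6 + (1/112)*122 = -277/6 + 61/56 = -7573/168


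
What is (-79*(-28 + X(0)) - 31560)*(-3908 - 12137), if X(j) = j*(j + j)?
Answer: 470888660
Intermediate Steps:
X(j) = 2*j² (X(j) = j*(2*j) = 2*j²)
(-79*(-28 + X(0)) - 31560)*(-3908 - 12137) = (-79*(-28 + 2*0²) - 31560)*(-3908 - 12137) = (-79*(-28 + 2*0) - 31560)*(-16045) = (-79*(-28 + 0) - 31560)*(-16045) = (-79*(-28) - 31560)*(-16045) = (2212 - 31560)*(-16045) = -29348*(-16045) = 470888660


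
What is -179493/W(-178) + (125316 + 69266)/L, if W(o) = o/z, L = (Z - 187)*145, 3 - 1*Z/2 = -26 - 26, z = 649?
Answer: 1300586899309/1987370 ≈ 6.5443e+5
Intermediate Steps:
Z = 110 (Z = 6 - 2*(-26 - 26) = 6 - 2*(-52) = 6 + 104 = 110)
L = -11165 (L = (110 - 187)*145 = -77*145 = -11165)
W(o) = o/649
-179493/W(-178) + (125316 + 69266)/L = -179493/((1/649)*(-178)) + (125316 + 69266)/(-11165) = -179493/(-178/649) + 194582*(-1/11165) = -179493*(-649/178) - 194582/11165 = 116490957/178 - 194582/11165 = 1300586899309/1987370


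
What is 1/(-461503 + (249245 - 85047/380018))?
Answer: -380018/80661945691 ≈ -4.7112e-6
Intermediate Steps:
1/(-461503 + (249245 - 85047/380018)) = 1/(-461503 + 94717501363/380018) = 1/(-80661945691/380018) = -380018/80661945691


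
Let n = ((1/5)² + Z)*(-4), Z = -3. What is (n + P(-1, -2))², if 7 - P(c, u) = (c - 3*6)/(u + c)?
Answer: 879844/5625 ≈ 156.42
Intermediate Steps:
P(c, u) = 7 - (-18 + c)/(c + u) (P(c, u) = 7 - (c - 3*6)/(u + c) = 7 - (c - 18)/(c + u) = 7 - (-18 + c)/(c + u))
n = 296/25 (n = ((1/5)² - 3)*(-4) = ((⅕)² - 3)*(-4) = (1/25 - 3)*(-4) = -74/25*(-4) = 296/25 ≈ 11.840)
(n + P(-1, -2))² = (296/25 + (18 + 6*(-1) + 7*(-2))/(-1 - 2))² = (296/25 + (18 - 6 - 14)/(-3))² = (296/25 - ⅓*(-2))² = (296/25 + ⅔)² = (938/75)² = 879844/5625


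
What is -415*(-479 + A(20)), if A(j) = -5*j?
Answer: 240285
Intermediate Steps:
-415*(-479 + A(20)) = -415*(-479 - 5*20) = -415*(-479 - 100) = -415*(-579) = 240285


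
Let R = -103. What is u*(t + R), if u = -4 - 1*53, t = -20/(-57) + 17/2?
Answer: 10733/2 ≈ 5366.5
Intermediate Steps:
t = 1009/114 (t = -20*(-1/57) + 17*(½) = 20/57 + 17/2 = 1009/114 ≈ 8.8509)
u = -57 (u = -4 - 53 = -57)
u*(t + R) = -57*(1009/114 - 103) = -57*(-10733/114) = 10733/2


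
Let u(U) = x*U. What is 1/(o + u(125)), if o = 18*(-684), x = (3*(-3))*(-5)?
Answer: -1/6687 ≈ -0.00014954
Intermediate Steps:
x = 45 (x = -9*(-5) = 45)
o = -12312
u(U) = 45*U
1/(o + u(125)) = 1/(-12312 + 45*125) = 1/(-12312 + 5625) = 1/(-6687) = -1/6687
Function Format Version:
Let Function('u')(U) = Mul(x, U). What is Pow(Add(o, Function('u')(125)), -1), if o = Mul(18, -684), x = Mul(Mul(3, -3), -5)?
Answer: Rational(-1, 6687) ≈ -0.00014954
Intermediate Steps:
x = 45 (x = Mul(-9, -5) = 45)
o = -12312
Function('u')(U) = Mul(45, U)
Pow(Add(o, Function('u')(125)), -1) = Pow(Add(-12312, Mul(45, 125)), -1) = Pow(Add(-12312, 5625), -1) = Pow(-6687, -1) = Rational(-1, 6687)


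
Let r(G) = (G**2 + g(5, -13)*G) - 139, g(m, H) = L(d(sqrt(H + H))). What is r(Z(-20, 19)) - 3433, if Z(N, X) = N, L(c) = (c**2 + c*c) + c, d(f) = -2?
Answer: -3292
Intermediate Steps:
L(c) = c + 2*c**2 (L(c) = (c**2 + c**2) + c = 2*c**2 + c = c + 2*c**2)
g(m, H) = 6 (g(m, H) = -2*(1 + 2*(-2)) = -2*(1 - 4) = -2*(-3) = 6)
r(G) = -139 + G**2 + 6*G (r(G) = (G**2 + 6*G) - 139 = -139 + G**2 + 6*G)
r(Z(-20, 19)) - 3433 = (-139 + (-20)**2 + 6*(-20)) - 3433 = (-139 + 400 - 120) - 3433 = 141 - 3433 = -3292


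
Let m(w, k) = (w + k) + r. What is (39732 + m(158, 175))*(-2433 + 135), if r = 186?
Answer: -92496798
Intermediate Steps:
m(w, k) = 186 + k + w (m(w, k) = (w + k) + 186 = (k + w) + 186 = 186 + k + w)
(39732 + m(158, 175))*(-2433 + 135) = (39732 + (186 + 175 + 158))*(-2433 + 135) = (39732 + 519)*(-2298) = 40251*(-2298) = -92496798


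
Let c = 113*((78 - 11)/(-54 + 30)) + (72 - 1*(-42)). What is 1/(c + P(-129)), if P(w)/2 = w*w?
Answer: 24/793933 ≈ 3.0229e-5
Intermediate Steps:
P(w) = 2*w² (P(w) = 2*(w*w) = 2*w²)
c = -4835/24 (c = 113*(67/(-24)) + (72 + 42) = 113*(67*(-1/24)) + 114 = 113*(-67/24) + 114 = -7571/24 + 114 = -4835/24 ≈ -201.46)
1/(c + P(-129)) = 1/(-4835/24 + 2*(-129)²) = 1/(-4835/24 + 2*16641) = 1/(-4835/24 + 33282) = 1/(793933/24) = 24/793933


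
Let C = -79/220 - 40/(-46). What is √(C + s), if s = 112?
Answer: √720168295/2530 ≈ 10.607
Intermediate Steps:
C = 2583/5060 (C = -79*1/220 - 40*(-1/46) = -79/220 + 20/23 = 2583/5060 ≈ 0.51047)
√(C + s) = √(2583/5060 + 112) = √(569303/5060) = √720168295/2530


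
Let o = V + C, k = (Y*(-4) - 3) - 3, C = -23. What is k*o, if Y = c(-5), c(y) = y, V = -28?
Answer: -714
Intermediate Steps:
Y = -5
k = 14 (k = (-5*(-4) - 3) - 3 = (20 - 3) - 3 = 17 - 3 = 14)
o = -51 (o = -28 - 23 = -51)
k*o = 14*(-51) = -714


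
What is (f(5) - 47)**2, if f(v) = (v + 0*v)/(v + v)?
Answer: 8649/4 ≈ 2162.3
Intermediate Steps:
f(v) = 1/2 (f(v) = (v + 0)/((2*v)) = v*(1/(2*v)) = 1/2)
(f(5) - 47)**2 = (1/2 - 47)**2 = (-93/2)**2 = 8649/4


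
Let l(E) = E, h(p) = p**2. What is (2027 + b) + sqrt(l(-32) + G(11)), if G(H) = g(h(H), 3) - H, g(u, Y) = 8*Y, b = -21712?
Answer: -19685 + I*sqrt(19) ≈ -19685.0 + 4.3589*I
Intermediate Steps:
G(H) = 24 - H (G(H) = 8*3 - H = 24 - H)
(2027 + b) + sqrt(l(-32) + G(11)) = (2027 - 21712) + sqrt(-32 + (24 - 1*11)) = -19685 + sqrt(-32 + (24 - 11)) = -19685 + sqrt(-32 + 13) = -19685 + sqrt(-19) = -19685 + I*sqrt(19)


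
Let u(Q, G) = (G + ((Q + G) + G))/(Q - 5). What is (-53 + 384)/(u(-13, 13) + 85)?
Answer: 2979/752 ≈ 3.9614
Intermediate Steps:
u(Q, G) = (Q + 3*G)/(-5 + Q) (u(Q, G) = (G + ((G + Q) + G))/(-5 + Q) = (G + (Q + 2*G))/(-5 + Q) = (Q + 3*G)/(-5 + Q))
(-53 + 384)/(u(-13, 13) + 85) = (-53 + 384)/((-13 + 3*13)/(-5 - 13) + 85) = 331/((-13 + 39)/(-18) + 85) = 331/(-1/18*26 + 85) = 331/(-13/9 + 85) = 331/(752/9) = 331*(9/752) = 2979/752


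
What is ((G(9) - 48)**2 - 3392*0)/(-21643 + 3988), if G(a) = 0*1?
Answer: -768/5885 ≈ -0.13050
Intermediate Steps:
G(a) = 0
((G(9) - 48)**2 - 3392*0)/(-21643 + 3988) = ((0 - 48)**2 - 3392*0)/(-21643 + 3988) = ((-48)**2 + 0)/(-17655) = (2304 + 0)*(-1/17655) = 2304*(-1/17655) = -768/5885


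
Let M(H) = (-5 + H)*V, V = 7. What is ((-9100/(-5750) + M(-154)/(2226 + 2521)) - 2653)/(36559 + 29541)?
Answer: -723775003/18042160250 ≈ -0.040116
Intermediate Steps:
M(H) = -35 + 7*H (M(H) = (-5 + H)*7 = -35 + 7*H)
((-9100/(-5750) + M(-154)/(2226 + 2521)) - 2653)/(36559 + 29541) = ((-9100/(-5750) + (-35 + 7*(-154))/(2226 + 2521)) - 2653)/(36559 + 29541) = ((-9100*(-1/5750) + (-35 - 1078)/4747) - 2653)/66100 = ((182/115 - 1113*1/4747) - 2653)*(1/66100) = ((182/115 - 1113/4747) - 2653)*(1/66100) = (735959/545905 - 2653)*(1/66100) = -1447550006/545905*1/66100 = -723775003/18042160250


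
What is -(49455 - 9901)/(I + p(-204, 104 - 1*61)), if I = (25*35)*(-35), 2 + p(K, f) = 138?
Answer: 39554/30489 ≈ 1.2973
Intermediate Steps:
p(K, f) = 136 (p(K, f) = -2 + 138 = 136)
I = -30625 (I = 875*(-35) = -30625)
-(49455 - 9901)/(I + p(-204, 104 - 1*61)) = -(49455 - 9901)/(-30625 + 136) = -39554/(-30489) = -39554*(-1)/30489 = -1*(-39554/30489) = 39554/30489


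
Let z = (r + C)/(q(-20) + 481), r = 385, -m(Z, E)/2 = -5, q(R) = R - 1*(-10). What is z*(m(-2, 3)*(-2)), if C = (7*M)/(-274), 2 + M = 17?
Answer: -1053850/64527 ≈ -16.332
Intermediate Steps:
q(R) = 10 + R (q(R) = R + 10 = 10 + R)
m(Z, E) = 10 (m(Z, E) = -2*(-5) = 10)
M = 15 (M = -2 + 17 = 15)
C = -105/274 (C = (7*15)/(-274) = 105*(-1/274) = -105/274 ≈ -0.38321)
z = 105385/129054 (z = (385 - 105/274)/((10 - 20) + 481) = 105385/(274*(-10 + 481)) = (105385/274)/471 = (105385/274)*(1/471) = 105385/129054 ≈ 0.81660)
z*(m(-2, 3)*(-2)) = 105385*(10*(-2))/129054 = (105385/129054)*(-20) = -1053850/64527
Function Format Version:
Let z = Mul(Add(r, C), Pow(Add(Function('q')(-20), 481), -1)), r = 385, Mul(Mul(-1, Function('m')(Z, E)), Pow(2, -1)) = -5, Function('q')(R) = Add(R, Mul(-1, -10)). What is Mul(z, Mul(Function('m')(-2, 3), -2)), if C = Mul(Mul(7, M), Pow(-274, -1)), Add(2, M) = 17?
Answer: Rational(-1053850, 64527) ≈ -16.332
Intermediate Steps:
Function('q')(R) = Add(10, R) (Function('q')(R) = Add(R, 10) = Add(10, R))
Function('m')(Z, E) = 10 (Function('m')(Z, E) = Mul(-2, -5) = 10)
M = 15 (M = Add(-2, 17) = 15)
C = Rational(-105, 274) (C = Mul(Mul(7, 15), Pow(-274, -1)) = Mul(105, Rational(-1, 274)) = Rational(-105, 274) ≈ -0.38321)
z = Rational(105385, 129054) (z = Mul(Add(385, Rational(-105, 274)), Pow(Add(Add(10, -20), 481), -1)) = Mul(Rational(105385, 274), Pow(Add(-10, 481), -1)) = Mul(Rational(105385, 274), Pow(471, -1)) = Mul(Rational(105385, 274), Rational(1, 471)) = Rational(105385, 129054) ≈ 0.81660)
Mul(z, Mul(Function('m')(-2, 3), -2)) = Mul(Rational(105385, 129054), Mul(10, -2)) = Mul(Rational(105385, 129054), -20) = Rational(-1053850, 64527)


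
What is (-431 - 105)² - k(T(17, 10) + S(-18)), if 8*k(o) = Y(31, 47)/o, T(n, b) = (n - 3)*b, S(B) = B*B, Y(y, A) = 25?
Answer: 1066442727/3712 ≈ 2.8730e+5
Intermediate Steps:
S(B) = B²
T(n, b) = b*(-3 + n) (T(n, b) = (-3 + n)*b = b*(-3 + n))
k(o) = 25/(8*o) (k(o) = (25/o)/8 = 25/(8*o))
(-431 - 105)² - k(T(17, 10) + S(-18)) = (-431 - 105)² - 25/(8*(10*(-3 + 17) + (-18)²)) = (-536)² - 25/(8*(10*14 + 324)) = 287296 - 25/(8*(140 + 324)) = 287296 - 25/(8*464) = 287296 - 1*25/3712 = 287296 - 25/3712 = 1066442727/3712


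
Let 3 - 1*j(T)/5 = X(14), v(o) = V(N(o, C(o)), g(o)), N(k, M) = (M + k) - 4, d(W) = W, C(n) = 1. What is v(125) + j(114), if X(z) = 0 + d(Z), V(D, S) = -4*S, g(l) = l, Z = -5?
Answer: -460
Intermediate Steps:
N(k, M) = -4 + M + k
v(o) = -4*o
X(z) = -5 (X(z) = 0 - 5 = -5)
j(T) = 40 (j(T) = 15 - 5*(-5) = 15 + 25 = 40)
v(125) + j(114) = -4*125 + 40 = -500 + 40 = -460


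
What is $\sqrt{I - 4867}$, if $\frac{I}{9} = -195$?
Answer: $i \sqrt{6622} \approx 81.376 i$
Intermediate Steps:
$I = -1755$ ($I = 9 \left(-195\right) = -1755$)
$\sqrt{I - 4867} = \sqrt{-1755 - 4867} = \sqrt{-6622} = i \sqrt{6622}$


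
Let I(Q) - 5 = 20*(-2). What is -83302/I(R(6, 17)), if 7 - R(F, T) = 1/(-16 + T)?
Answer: 83302/35 ≈ 2380.1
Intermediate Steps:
R(F, T) = 7 - 1/(-16 + T)
I(Q) = -35 (I(Q) = 5 + 20*(-2) = 5 - 40 = -35)
-83302/I(R(6, 17)) = -83302/(-35) = -83302*(-1/35) = 83302/35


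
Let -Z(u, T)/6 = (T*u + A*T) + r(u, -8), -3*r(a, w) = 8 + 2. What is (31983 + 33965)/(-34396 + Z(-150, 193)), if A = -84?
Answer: 16487/59149 ≈ 0.27874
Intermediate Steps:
r(a, w) = -10/3 (r(a, w) = -(8 + 2)/3 = -⅓*10 = -10/3)
Z(u, T) = 20 + 504*T - 6*T*u (Z(u, T) = -6*((T*u - 84*T) - 10/3) = -6*((-84*T + T*u) - 10/3) = -6*(-10/3 - 84*T + T*u) = 20 + 504*T - 6*T*u)
(31983 + 33965)/(-34396 + Z(-150, 193)) = (31983 + 33965)/(-34396 + (20 + 504*193 - 6*193*(-150))) = 65948/(-34396 + (20 + 97272 + 173700)) = 65948/(-34396 + 270992) = 65948/236596 = 65948*(1/236596) = 16487/59149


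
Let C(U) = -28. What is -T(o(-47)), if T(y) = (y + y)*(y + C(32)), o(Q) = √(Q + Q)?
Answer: 188 + 56*I*√94 ≈ 188.0 + 542.94*I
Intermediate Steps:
o(Q) = √2*√Q (o(Q) = √(2*Q) = √2*√Q)
T(y) = 2*y*(-28 + y) (T(y) = (y + y)*(y - 28) = (2*y)*(-28 + y) = 2*y*(-28 + y))
-T(o(-47)) = -2*√2*√(-47)*(-28 + √2*√(-47)) = -2*√2*(I*√47)*(-28 + √2*(I*√47)) = -2*I*√94*(-28 + I*√94)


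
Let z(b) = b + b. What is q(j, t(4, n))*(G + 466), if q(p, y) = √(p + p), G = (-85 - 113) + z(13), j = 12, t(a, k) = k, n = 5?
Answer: 588*√6 ≈ 1440.3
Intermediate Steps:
z(b) = 2*b
G = -172 (G = (-85 - 113) + 2*13 = -198 + 26 = -172)
q(p, y) = √2*√p (q(p, y) = √(2*p) = √2*√p)
q(j, t(4, n))*(G + 466) = (√2*√12)*(-172 + 466) = (√2*(2*√3))*294 = (2*√6)*294 = 588*√6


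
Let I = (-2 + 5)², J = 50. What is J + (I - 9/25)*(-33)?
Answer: -5878/25 ≈ -235.12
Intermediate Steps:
I = 9 (I = 3² = 9)
J + (I - 9/25)*(-33) = 50 + (9 - 9/25)*(-33) = 50 + (216/25)*(-33) = 50 - 7128/25 = -5878/25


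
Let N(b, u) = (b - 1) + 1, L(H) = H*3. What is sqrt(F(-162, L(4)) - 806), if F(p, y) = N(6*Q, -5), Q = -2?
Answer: I*sqrt(818) ≈ 28.601*I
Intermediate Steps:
L(H) = 3*H
N(b, u) = b (N(b, u) = (-1 + b) + 1 = b)
F(p, y) = -12 (F(p, y) = 6*(-2) = -12)
sqrt(F(-162, L(4)) - 806) = sqrt(-12 - 806) = sqrt(-818) = I*sqrt(818)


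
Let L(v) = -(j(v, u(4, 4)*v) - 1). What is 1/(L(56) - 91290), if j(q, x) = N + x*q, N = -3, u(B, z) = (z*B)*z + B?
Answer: -1/304534 ≈ -3.2837e-6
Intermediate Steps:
u(B, z) = B + B*z² (u(B, z) = (B*z)*z + B = B*z² + B = B + B*z²)
j(q, x) = -3 + q*x (j(q, x) = -3 + x*q = -3 + q*x)
L(v) = 4 - 68*v² (L(v) = -((-3 + v*((4*(1 + 4²))*v)) - 1) = -((-3 + v*((4*(1 + 16))*v)) - 1) = -((-3 + v*((4*17)*v)) - 1) = -((-3 + v*(68*v)) - 1) = -((-3 + 68*v²) - 1) = -(-4 + 68*v²) = 4 - 68*v²)
1/(L(56) - 91290) = 1/((4 - 68*56²) - 91290) = 1/((4 - 68*3136) - 91290) = 1/((4 - 213248) - 91290) = 1/(-213244 - 91290) = 1/(-304534) = -1/304534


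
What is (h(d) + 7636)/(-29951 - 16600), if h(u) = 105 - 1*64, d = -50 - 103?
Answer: -2559/15517 ≈ -0.16492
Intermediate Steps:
d = -153
h(u) = 41 (h(u) = 105 - 64 = 41)
(h(d) + 7636)/(-29951 - 16600) = (41 + 7636)/(-29951 - 16600) = 7677/(-46551) = 7677*(-1/46551) = -2559/15517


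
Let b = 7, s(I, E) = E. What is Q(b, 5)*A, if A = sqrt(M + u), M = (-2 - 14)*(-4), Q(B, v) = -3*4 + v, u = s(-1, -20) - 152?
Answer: -42*I*sqrt(3) ≈ -72.746*I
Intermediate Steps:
u = -172 (u = -20 - 152 = -172)
Q(B, v) = -12 + v
M = 64 (M = -16*(-4) = 64)
A = 6*I*sqrt(3) (A = sqrt(64 - 172) = sqrt(-108) = 6*I*sqrt(3) ≈ 10.392*I)
Q(b, 5)*A = (-12 + 5)*(6*I*sqrt(3)) = -42*I*sqrt(3)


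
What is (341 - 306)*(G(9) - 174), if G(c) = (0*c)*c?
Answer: -6090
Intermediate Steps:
G(c) = 0 (G(c) = 0*c = 0)
(341 - 306)*(G(9) - 174) = (341 - 306)*(0 - 174) = 35*(-174) = -6090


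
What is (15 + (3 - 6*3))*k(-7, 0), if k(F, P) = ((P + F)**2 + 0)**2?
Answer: 0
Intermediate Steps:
k(F, P) = (F + P)**4 (k(F, P) = ((F + P)**2 + 0)**2 = ((F + P)**2)**2 = (F + P)**4)
(15 + (3 - 6*3))*k(-7, 0) = (15 + (3 - 6*3))*(-7 + 0)**4 = (15 + (3 - 18))*(-7)**4 = (15 - 15)*2401 = 0*2401 = 0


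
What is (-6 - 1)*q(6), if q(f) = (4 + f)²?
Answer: -700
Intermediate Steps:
(-6 - 1)*q(6) = (-6 - 1)*(4 + 6)² = -7*10² = -7*100 = -700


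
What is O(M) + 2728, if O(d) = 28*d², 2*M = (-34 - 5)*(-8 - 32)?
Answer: 17037928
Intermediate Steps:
M = 780 (M = ((-34 - 5)*(-8 - 32))/2 = (-39*(-40))/2 = (½)*1560 = 780)
O(M) + 2728 = 28*780² + 2728 = 28*608400 + 2728 = 17035200 + 2728 = 17037928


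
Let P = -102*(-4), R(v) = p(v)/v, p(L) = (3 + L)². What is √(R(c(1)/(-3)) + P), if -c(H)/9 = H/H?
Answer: 2*√105 ≈ 20.494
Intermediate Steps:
c(H) = -9 (c(H) = -9*H/H = -9*1 = -9)
R(v) = (3 + v)²/v
P = 408
√(R(c(1)/(-3)) + P) = √((3 - 9/(-3))²/((-9/(-3))) + 408) = √((3 - 9*(-⅓))²/((-9*(-⅓))) + 408) = √((3 + 3)²/3 + 408) = √((⅓)*6² + 408) = √((⅓)*36 + 408) = √(12 + 408) = √420 = 2*√105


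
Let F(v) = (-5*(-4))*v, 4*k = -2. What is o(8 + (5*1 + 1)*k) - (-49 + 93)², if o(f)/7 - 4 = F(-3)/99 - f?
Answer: -64259/33 ≈ -1947.2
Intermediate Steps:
k = -½ (k = (¼)*(-2) = -½ ≈ -0.50000)
F(v) = 20*v
o(f) = 784/33 - 7*f (o(f) = 28 + 7*((20*(-3))/99 - f) = 28 + 7*(-60*1/99 - f) = 28 + 7*(-20/33 - f) = 28 + (-140/33 - 7*f) = 784/33 - 7*f)
o(8 + (5*1 + 1)*k) - (-49 + 93)² = (784/33 - 7*(8 + (5*1 + 1)*(-½))) - (-49 + 93)² = (784/33 - 7*(8 + (5 + 1)*(-½))) - 1*44² = (784/33 - 7*(8 + 6*(-½))) - 1*1936 = (784/33 - 7*(8 - 3)) - 1936 = (784/33 - 7*5) - 1936 = (784/33 - 35) - 1936 = -371/33 - 1936 = -64259/33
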